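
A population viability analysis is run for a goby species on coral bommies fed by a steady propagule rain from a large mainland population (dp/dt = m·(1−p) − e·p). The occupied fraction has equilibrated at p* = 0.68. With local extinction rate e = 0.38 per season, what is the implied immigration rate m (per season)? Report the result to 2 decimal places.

0.81

At equilibrium m(1−p*) = e·p*, so m = e·p*/(1−p*).
m = 0.38 × 0.68 / 0.3200 = 0.2584/0.3200 = 0.8075.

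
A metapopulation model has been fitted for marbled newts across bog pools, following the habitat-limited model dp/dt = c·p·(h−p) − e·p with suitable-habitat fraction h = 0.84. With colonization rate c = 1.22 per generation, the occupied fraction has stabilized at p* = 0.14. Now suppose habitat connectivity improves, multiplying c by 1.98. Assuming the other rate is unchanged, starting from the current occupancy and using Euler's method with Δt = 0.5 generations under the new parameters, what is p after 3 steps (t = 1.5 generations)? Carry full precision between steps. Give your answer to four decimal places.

Balance c(h−p*) = e gives e = 1.22×(0.84 − 0.14000) = 0.85400.
Starting from p₀ = 0.14000; update p ← p + (dp/dt)·Δt with the new parameters.
t = 0.5: p = 0.14000 + (+0.05858) = 0.19858
t = 1: p = 0.19858 + (+0.06905) = 0.26763
t = 1.5: p = 0.26763 + (+0.07074) = 0.33837

0.3384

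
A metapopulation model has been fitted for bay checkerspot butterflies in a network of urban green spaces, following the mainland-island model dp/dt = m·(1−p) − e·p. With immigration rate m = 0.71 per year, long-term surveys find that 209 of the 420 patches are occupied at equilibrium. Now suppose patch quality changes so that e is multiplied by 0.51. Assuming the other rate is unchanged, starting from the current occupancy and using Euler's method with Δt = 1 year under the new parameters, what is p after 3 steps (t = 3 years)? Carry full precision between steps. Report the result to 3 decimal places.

0.660

Observed p* = 209/420 = 0.49762.
Balance m(1−p*) = e·p* gives e = m(1−p*)/p* = 0.71×0.50238/0.49762 = 0.71679.
Starting from p₀ = 0.49762; update p ← p + (dp/dt)·Δt with the new parameters.
p: 0.49762 → 0.67240  (Δp = +0.17478)
p: 0.67240 → 0.65919  (Δp = -0.01321)
p: 0.65919 → 0.66019  (Δp = +0.00100)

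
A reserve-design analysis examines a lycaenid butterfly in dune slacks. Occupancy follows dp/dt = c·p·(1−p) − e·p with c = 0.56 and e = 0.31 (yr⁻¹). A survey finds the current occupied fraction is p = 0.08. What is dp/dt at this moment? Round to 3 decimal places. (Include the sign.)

Colonization term: c·p·(1−p) = 0.56×0.08×0.9200 = 0.04122.
Extinction term: e·p = 0.02480.
dp/dt = 0.04122 − 0.02480 = 0.01642.

0.016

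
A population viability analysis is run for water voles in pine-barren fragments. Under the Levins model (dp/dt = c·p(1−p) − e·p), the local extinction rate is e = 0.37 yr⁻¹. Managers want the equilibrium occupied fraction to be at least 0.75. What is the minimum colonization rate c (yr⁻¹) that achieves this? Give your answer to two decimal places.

1.48

p* = 1 − e/c ≥ 0.75 requires e/c ≤ 0.2500, i.e. c ≥ e/0.2500.
c_min = 0.37/0.2500 = 1.4800.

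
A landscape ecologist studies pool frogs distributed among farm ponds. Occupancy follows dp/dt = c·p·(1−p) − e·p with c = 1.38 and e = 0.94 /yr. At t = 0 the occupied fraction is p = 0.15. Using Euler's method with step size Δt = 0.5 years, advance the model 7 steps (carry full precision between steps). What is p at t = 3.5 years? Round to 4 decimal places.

0.2594

Update rule: p ← p + [c·p·(1−p) − e·p]·Δt with Δt = 0.5.
step 1: Δp = +0.01748, p = 0.16747
step 2: Δp = +0.01749, p = 0.18497
step 3: Δp = +0.01709, p = 0.20205
step 4: Δp = +0.01628, p = 0.21833
step 5: Δp = +0.01514, p = 0.23348
step 6: Δp = +0.01375, p = 0.24723
step 7: Δp = +0.01222, p = 0.25944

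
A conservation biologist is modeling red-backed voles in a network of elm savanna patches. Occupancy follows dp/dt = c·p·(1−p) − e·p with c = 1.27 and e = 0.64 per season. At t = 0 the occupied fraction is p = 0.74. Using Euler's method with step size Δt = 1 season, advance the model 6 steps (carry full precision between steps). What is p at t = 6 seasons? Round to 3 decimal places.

Update rule: p ← p + [c·p·(1−p) − e·p]·Δt with Δt = 1.
  1  |  dp/dt·Δt = -0.229252  |  p_1 = 0.510748
  2  |  dp/dt·Δt = -0.009525  |  p_2 = 0.501223
  3  |  dp/dt·Δt = -0.003284  |  p_3 = 0.497938
  4  |  dp/dt·Δt = -0.001186  |  p_4 = 0.496752
  5  |  dp/dt·Δt = -0.000435  |  p_5 = 0.496317
  6  |  dp/dt·Δt = -0.000160  |  p_6 = 0.496157

0.496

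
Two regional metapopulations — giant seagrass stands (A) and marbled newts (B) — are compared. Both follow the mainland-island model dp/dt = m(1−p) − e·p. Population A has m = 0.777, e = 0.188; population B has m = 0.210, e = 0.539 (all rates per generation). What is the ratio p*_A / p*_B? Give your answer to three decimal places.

2.872

A: p*_A = m/(m+e) = 0.777/0.9650 = 0.8052.
B: p*_B = 0.210/0.7490 = 0.2804.
p*_A / p*_B = 0.8052/0.2804 = 2.8718.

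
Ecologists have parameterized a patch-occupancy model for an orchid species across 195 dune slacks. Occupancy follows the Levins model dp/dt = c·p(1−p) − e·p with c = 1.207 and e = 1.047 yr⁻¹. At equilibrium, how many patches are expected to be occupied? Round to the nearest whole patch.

26

p* = 1 − e/c = 1 − 1.047/1.207 = 0.1326.
Expected occupied patches = N × p* = 195 × 0.1326 = 25.85 ≈ 26.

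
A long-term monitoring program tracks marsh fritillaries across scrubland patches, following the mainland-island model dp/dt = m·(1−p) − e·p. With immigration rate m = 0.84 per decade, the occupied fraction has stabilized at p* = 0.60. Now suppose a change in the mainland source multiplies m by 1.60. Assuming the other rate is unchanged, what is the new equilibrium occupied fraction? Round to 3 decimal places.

0.706

Balance m(1−p*) = e·p* gives e = m(1−p*)/p* = 0.84×0.40000/0.60000 = 0.56000.
New p* = m/(m+e) = 1.34400/(1.34400+0.56000) = 0.70588.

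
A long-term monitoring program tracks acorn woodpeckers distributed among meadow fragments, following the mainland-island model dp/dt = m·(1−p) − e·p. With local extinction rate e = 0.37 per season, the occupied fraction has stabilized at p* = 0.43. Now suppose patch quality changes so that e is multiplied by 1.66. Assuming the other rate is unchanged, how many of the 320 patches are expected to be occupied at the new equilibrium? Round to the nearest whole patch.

100

Balance m(1−p*) = e·p* gives m = e·p*/(1−p*) = 0.37×0.43000/0.57000 = 0.27912.
New p* = m/(m+e) = 0.27912/(0.27912+0.61420) = 0.31245.
Expected occupied = 320 × 0.31245 = 99.98 ≈ 100.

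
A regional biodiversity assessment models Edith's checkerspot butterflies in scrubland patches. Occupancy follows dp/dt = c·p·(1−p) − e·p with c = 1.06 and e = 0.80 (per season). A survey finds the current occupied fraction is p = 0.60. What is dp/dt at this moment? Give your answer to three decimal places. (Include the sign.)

-0.226

Colonization term: c·p·(1−p) = 1.06×0.60×0.4000 = 0.25440.
Extinction term: e·p = 0.48000.
dp/dt = 0.25440 − 0.48000 = -0.22560.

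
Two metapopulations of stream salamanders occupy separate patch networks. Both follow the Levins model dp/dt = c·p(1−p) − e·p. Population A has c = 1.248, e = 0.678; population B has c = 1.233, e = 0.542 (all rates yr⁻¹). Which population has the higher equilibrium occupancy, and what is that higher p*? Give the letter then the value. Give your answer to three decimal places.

A: p*_A = 1 − 0.678/1.248 = 0.4567.
B: p*_B = 1 − 0.542/1.233 = 0.5604.
B is higher at 0.5604.

B, 0.560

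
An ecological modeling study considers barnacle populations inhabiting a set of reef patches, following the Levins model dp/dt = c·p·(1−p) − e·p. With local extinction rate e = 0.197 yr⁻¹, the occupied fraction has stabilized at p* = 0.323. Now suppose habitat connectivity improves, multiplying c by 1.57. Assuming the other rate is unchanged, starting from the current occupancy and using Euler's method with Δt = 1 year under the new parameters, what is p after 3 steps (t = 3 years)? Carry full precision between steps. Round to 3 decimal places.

Balance c(1−p*) = e gives c = e/(1 − 0.32300) = 0.197/0.67700 = 0.29099.
Starting from p₀ = 0.32300; update p ← p + (dp/dt)·Δt with the new parameters.
p: 0.32300 → 0.35927  (Δp = +0.03627)
p: 0.35927 → 0.39366  (Δp = +0.03439)
p: 0.39366 → 0.42516  (Δp = +0.03150)

0.425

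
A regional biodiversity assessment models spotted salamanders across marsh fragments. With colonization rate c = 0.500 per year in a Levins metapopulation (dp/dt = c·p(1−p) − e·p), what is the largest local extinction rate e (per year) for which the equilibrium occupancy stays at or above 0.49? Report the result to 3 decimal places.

1 − e/c ≥ 0.49 ⇒ e ≤ c(1 − 0.49) = 0.500 × 0.5100.
e_max = 0.2550.

0.255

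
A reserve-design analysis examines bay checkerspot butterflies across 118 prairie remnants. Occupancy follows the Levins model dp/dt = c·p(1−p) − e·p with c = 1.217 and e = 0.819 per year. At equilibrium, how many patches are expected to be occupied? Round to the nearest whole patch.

p* = 1 − e/c = 1 − 0.819/1.217 = 0.3270.
Expected occupied patches = N × p* = 118 × 0.3270 = 38.59 ≈ 39.

39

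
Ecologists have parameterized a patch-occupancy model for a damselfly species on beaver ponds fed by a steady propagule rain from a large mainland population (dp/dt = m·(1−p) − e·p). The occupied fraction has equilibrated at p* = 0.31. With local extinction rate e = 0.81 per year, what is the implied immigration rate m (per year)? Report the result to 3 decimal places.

0.364

At equilibrium m(1−p*) = e·p*, so m = e·p*/(1−p*).
m = 0.81 × 0.31 / 0.6900 = 0.2511/0.6900 = 0.3639.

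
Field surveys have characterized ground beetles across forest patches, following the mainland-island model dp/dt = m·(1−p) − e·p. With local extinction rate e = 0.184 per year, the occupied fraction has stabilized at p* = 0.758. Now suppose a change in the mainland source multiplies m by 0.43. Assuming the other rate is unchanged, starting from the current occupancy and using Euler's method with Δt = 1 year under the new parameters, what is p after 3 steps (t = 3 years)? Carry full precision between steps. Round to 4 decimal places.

Balance m(1−p*) = e·p* gives m = e·p*/(1−p*) = 0.184×0.75800/0.24200 = 0.57633.
Starting from p₀ = 0.75800; update p ← p + (dp/dt)·Δt with the new parameters.
step 1: Δp = -0.07950, p = 0.67850
step 2: Δp = -0.04517, p = 0.63333
step 3: Δp = -0.02566, p = 0.60767

0.6077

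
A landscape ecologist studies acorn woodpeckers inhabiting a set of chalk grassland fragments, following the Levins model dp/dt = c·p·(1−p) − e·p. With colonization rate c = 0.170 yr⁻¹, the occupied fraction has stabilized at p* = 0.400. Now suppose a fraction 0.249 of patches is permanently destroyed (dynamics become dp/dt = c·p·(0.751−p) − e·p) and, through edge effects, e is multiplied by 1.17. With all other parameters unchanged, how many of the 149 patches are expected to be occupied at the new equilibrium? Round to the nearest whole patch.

7

Balance c(1−p*) = e gives e = 0.170×(1 − 0.40000) = 0.10200.
New p* = 0.751 − e/c = 0.751 − 0.11934/0.17000 = 0.04900.
Expected occupied = 149 × 0.04900 = 7.30 ≈ 7.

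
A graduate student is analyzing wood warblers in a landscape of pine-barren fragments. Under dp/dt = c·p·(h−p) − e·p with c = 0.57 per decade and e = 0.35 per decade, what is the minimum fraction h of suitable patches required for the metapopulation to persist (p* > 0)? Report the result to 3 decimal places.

p* = h − e/c is positive only when h > e/c.
h_min = e/c = 0.35/0.57 = 0.6140.

0.614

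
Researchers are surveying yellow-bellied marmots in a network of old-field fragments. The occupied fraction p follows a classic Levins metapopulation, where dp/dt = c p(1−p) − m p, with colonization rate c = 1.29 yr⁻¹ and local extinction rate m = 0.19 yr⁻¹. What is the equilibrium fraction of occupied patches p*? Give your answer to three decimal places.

0.853

At equilibrium, colonization balances extinction: c·p*·(1−p*) = m·p*.
So p* = 1 − m/c = 1 − 0.19/1.29 = 1 − 0.1473 = 0.8527.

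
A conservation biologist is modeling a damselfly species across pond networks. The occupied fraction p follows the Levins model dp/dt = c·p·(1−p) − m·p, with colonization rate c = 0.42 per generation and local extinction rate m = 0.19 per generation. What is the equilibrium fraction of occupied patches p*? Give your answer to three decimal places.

0.548

At equilibrium, colonization balances extinction: c·p*·(1−p*) = m·p*.
So p* = 1 − m/c = 1 − 0.19/0.42 = 1 − 0.4524 = 0.5476.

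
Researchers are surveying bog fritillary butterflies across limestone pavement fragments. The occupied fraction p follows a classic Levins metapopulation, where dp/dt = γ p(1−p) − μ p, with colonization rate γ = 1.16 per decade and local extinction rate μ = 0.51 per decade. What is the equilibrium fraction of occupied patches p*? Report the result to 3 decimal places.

At equilibrium, colonization balances extinction: γ·p*·(1−p*) = μ·p*.
So p* = 1 − μ/γ = 1 − 0.51/1.16 = 1 − 0.4397 = 0.5603.

0.560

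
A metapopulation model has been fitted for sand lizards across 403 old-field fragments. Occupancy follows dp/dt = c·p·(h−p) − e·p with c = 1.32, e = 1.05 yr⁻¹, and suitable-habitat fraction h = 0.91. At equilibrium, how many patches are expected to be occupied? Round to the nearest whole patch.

p* = h − e/c = 0.91 − 0.7955 = 0.1145.
Expected occupied patches = N × p* = 403 × 0.1145 = 46.16 ≈ 46.

46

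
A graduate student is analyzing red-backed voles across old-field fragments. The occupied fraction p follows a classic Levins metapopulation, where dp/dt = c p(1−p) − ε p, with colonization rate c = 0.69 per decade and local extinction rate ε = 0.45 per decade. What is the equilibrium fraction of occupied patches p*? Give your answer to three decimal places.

At equilibrium, colonization balances extinction: c·p*·(1−p*) = ε·p*.
So p* = 1 − ε/c = 1 − 0.45/0.69 = 1 − 0.6522 = 0.3478.

0.348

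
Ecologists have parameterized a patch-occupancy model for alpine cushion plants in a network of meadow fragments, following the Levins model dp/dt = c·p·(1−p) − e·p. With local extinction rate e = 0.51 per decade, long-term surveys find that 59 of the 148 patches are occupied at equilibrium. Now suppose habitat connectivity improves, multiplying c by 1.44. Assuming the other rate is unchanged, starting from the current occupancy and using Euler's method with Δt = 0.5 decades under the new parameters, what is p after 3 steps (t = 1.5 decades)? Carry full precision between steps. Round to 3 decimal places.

0.511

Observed p* = 59/148 = 0.39865.
Balance c(1−p*) = e gives c = e/(1 − 0.39865) = 0.51/0.60135 = 0.84809.
Starting from p₀ = 0.39865; update p ← p + (dp/dt)·Δt with the new parameters.
t = 0.5: p = 0.39865 + (+0.04473) = 0.44338
t = 1: p = 0.44338 + (+0.03764) = 0.48101
t = 1.5: p = 0.48101 + (+0.02978) = 0.51079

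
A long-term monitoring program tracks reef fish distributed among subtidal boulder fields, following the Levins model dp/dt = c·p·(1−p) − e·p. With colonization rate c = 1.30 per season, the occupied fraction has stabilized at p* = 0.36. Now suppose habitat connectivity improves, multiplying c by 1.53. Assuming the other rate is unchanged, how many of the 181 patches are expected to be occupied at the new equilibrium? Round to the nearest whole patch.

Balance c(1−p*) = e gives e = 1.30×(1 − 0.36000) = 0.83200.
New p* = 1 − e/c = 1 − 0.83200/1.98900 = 0.58170.
Expected occupied = 181 × 0.58170 = 105.29 ≈ 105.

105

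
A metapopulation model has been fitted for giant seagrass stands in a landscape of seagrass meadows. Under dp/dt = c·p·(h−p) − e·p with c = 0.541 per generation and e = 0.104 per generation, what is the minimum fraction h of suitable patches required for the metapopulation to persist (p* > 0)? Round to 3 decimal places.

p* = h − e/c is positive only when h > e/c.
h_min = e/c = 0.104/0.541 = 0.1922.

0.192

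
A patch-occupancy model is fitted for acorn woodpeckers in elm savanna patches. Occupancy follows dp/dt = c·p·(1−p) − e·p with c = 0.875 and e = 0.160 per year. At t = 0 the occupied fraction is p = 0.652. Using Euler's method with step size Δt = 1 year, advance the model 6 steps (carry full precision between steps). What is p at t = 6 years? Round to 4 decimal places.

Update rule: p ← p + [c·p·(1−p) − e·p]·Δt with Δt = 1.
step 1: Δp = +0.09421, p = 0.74621
step 2: Δp = +0.04631, p = 0.79253
step 3: Δp = +0.01707, p = 0.80960
step 4: Δp = +0.00535, p = 0.81494
step 5: Δp = +0.00157, p = 0.81651
step 6: Δp = +0.00045, p = 0.81696

0.8170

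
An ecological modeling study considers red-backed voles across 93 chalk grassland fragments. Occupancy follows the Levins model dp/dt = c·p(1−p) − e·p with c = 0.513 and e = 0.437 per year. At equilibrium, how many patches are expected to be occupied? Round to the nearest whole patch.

p* = 1 − e/c = 1 − 0.437/0.513 = 0.1481.
Expected occupied patches = N × p* = 93 × 0.1481 = 13.78 ≈ 14.

14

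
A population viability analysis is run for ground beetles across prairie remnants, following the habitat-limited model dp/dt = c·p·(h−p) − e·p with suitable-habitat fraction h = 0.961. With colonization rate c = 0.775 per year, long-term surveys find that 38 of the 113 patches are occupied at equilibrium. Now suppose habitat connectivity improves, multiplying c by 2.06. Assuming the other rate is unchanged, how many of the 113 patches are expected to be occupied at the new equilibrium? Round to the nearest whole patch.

74

Observed p* = 38/113 = 0.33628.
Balance c(h−p*) = e gives e = 0.775×(0.961 − 0.33628) = 0.48416.
New p* = 0.961 − e/c = 0.961 − 0.48416/1.59650 = 0.65774.
Expected occupied = 113 × 0.65774 = 74.32 ≈ 74.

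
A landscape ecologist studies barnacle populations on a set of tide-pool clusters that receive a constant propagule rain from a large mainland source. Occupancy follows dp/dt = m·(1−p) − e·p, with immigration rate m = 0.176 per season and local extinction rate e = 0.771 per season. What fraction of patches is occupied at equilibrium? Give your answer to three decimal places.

0.186

At equilibrium the propagule rain into empty patches balances local extinction: m(1−p*) = e·p*.
p* = m/(m+e) = 0.176/(0.176+0.771) = 0.176/0.9470 = 0.1859.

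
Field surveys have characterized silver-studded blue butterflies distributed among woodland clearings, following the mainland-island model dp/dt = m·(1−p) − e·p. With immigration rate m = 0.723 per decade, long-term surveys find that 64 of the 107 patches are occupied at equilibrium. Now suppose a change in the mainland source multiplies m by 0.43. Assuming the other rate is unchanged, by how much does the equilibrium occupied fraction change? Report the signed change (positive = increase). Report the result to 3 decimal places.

-0.208

Observed p* = 64/107 = 0.59813.
Balance m(1−p*) = e·p* gives e = m(1−p*)/p* = 0.723×0.40187/0.59813 = 0.48577.
New p* = m/(m+e) = 0.31089/(0.31089+0.48577) = 0.39024.
Δp* = 0.39024 − 0.59813 = -0.20789.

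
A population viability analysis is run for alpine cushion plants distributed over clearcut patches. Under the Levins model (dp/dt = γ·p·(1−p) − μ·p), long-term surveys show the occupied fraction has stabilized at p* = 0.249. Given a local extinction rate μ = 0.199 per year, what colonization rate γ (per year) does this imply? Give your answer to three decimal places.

At equilibrium γ(1−p*) = μ, so γ = μ/(1−p*).
γ = 0.199/(1 − 0.249) = 0.199/0.7510 = 0.2650.

0.265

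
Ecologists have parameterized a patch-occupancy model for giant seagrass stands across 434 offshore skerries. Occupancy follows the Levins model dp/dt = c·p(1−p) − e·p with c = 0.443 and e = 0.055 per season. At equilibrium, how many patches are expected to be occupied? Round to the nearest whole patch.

380

p* = 1 − e/c = 1 − 0.055/0.443 = 0.8758.
Expected occupied patches = N × p* = 434 × 0.8758 = 380.12 ≈ 380.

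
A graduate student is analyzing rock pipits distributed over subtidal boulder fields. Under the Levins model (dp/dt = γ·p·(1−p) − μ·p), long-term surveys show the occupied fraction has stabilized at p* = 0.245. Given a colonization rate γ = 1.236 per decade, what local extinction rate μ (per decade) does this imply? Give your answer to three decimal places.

At equilibrium γ(1−p*) = μ.
μ = 1.236 × (1 − 0.245) = 1.236 × 0.7550 = 0.9332.

0.933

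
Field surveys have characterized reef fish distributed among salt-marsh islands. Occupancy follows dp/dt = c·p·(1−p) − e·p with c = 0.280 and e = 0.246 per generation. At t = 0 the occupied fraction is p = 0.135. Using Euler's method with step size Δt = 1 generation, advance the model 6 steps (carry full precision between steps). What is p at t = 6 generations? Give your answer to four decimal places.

Update rule: p ← p + [c·p·(1−p) − e·p]·Δt with Δt = 1.
p: 0.13500 → 0.13449  (Δp = -0.00051)
p: 0.13449 → 0.13400  (Δp = -0.00049)
p: 0.13400 → 0.13352  (Δp = -0.00047)
p: 0.13352 → 0.13307  (Δp = -0.00045)
p: 0.13307 → 0.13264  (Δp = -0.00043)
p: 0.13264 → 0.13222  (Δp = -0.00042)

0.1322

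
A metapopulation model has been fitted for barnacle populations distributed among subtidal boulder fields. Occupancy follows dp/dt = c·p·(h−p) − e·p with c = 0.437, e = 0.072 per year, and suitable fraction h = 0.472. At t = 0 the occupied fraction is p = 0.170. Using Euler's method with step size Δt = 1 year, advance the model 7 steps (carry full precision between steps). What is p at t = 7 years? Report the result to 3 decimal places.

0.235

Update rule: p ← p + [c·p·(h−p) − e·p]·Δt with Δt = 1.
step 1: Δp = +0.01020, p = 0.18020
step 2: Δp = +0.01000, p = 0.19020
step 3: Δp = +0.00973, p = 0.19993
step 4: Δp = +0.00938, p = 0.20930
step 5: Δp = +0.00896, p = 0.21826
step 6: Δp = +0.00849, p = 0.22675
step 7: Δp = +0.00798, p = 0.23472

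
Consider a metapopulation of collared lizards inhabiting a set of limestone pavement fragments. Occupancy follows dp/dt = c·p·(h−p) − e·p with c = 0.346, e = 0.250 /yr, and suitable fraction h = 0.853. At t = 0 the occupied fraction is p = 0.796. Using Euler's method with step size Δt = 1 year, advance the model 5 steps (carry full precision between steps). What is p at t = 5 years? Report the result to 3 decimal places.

0.359

Update rule: p ← p + [c·p·(h−p) − e·p]·Δt with Δt = 1.
step 1: Δp = -0.18330, p = 0.61270
step 2: Δp = -0.10223, p = 0.51047
step 3: Δp = -0.06712, p = 0.44335
step 4: Δp = -0.04800, p = 0.39535
step 5: Δp = -0.03624, p = 0.35912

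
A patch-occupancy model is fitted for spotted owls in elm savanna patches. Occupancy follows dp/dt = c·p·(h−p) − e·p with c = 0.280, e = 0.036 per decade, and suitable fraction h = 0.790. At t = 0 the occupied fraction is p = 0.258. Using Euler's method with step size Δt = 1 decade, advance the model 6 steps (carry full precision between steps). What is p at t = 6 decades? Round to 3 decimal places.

0.437

Update rule: p ← p + [c·p·(h−p) − e·p]·Δt with Δt = 1.
p: 0.25800 → 0.28714  (Δp = +0.02914)
p: 0.28714 → 0.31724  (Δp = +0.03009)
p: 0.31724 → 0.34781  (Δp = +0.03057)
p: 0.34781 → 0.37835  (Δp = +0.03054)
p: 0.37835 → 0.40834  (Δp = +0.02999)
p: 0.40834 → 0.43728  (Δp = +0.02894)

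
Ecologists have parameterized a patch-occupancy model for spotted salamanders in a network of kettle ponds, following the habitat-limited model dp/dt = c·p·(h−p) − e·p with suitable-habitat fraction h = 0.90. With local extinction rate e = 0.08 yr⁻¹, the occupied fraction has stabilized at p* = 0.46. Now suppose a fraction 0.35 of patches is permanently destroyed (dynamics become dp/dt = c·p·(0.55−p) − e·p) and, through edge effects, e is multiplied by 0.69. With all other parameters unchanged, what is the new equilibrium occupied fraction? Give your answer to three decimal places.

0.246

Balance c(h−p*) = e gives c = e/(0.9 − 0.46000) = 0.08/0.44000 = 0.18182.
New p* = 0.55 − e/c = 0.55 − 0.05520/0.18182 = 0.24640.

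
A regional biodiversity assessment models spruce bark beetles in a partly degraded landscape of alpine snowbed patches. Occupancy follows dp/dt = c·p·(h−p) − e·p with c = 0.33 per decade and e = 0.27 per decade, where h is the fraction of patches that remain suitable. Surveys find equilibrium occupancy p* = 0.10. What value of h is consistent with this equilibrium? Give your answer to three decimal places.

0.918

At equilibrium c(h−p*) = e, so h = p* + e/c.
h = 0.10 + 0.27/0.33 = 0.10 + 0.8182 = 0.9182.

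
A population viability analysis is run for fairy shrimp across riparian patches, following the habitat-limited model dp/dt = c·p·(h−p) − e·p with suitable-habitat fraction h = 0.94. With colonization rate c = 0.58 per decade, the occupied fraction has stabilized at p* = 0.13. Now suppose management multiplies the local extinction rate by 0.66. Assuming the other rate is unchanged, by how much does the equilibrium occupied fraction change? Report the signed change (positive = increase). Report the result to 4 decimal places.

0.2754

Balance c(h−p*) = e gives e = 0.58×(0.94 − 0.13000) = 0.46980.
New p* = 0.94 − e/c = 0.94 − 0.31007/0.58000 = 0.40540.
Δp* = 0.40540 − 0.13000 = +0.27540.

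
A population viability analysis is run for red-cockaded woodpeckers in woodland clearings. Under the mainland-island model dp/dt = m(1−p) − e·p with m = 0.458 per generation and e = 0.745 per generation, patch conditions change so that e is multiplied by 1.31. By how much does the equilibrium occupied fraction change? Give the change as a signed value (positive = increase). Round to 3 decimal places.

-0.061

Before: p* = 0.458/(0.458+0.745) = 0.3807.
After: m = 0.458, e = 0.97595; p* = 0.458/1.4340 = 0.3194.
Δp* = 0.3194 − 0.3807 = -0.0613.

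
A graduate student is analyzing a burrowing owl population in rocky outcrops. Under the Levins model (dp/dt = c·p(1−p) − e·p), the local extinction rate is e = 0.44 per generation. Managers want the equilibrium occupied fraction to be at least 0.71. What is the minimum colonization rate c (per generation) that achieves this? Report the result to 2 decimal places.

1.52

p* = 1 − e/c ≥ 0.71 requires e/c ≤ 0.2900, i.e. c ≥ e/0.2900.
c_min = 0.44/0.2900 = 1.5172.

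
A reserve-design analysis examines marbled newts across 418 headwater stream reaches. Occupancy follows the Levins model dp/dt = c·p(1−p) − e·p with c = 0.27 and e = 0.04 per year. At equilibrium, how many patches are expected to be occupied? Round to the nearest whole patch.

p* = 1 − e/c = 1 − 0.04/0.27 = 0.8519.
Expected occupied patches = N × p* = 418 × 0.8519 = 356.07 ≈ 356.

356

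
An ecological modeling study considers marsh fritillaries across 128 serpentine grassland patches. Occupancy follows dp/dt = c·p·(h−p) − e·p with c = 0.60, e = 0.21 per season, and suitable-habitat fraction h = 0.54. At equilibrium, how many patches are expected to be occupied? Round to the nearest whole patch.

24

p* = h − e/c = 0.54 − 0.3500 = 0.1900.
Expected occupied patches = N × p* = 128 × 0.1900 = 24.32 ≈ 24.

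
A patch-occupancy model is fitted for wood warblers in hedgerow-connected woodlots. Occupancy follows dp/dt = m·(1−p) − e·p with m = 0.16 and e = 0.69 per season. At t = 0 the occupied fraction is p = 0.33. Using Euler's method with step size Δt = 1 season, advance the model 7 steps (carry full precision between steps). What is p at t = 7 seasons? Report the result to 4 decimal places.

0.1882

Update rule: p ← p + [m·(1−p) − e·p]·Δt with Δt = 1.
step 1: Δp = -0.12050, p = 0.20950
step 2: Δp = -0.01807, p = 0.19143
step 3: Δp = -0.00271, p = 0.18871
step 4: Δp = -0.00041, p = 0.18831
step 5: Δp = -0.00006, p = 0.18825
step 6: Δp = -0.00001, p = 0.18824
step 7: Δp = -0.00000, p = 0.18824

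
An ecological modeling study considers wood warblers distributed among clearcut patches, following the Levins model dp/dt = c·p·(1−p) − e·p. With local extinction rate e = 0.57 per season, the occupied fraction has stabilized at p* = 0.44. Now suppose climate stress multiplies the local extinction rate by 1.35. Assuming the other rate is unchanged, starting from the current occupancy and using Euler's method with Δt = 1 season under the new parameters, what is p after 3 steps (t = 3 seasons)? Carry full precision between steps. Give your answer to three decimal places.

0.291

Balance c(1−p*) = e gives c = e/(1 − 0.44000) = 0.57/0.56000 = 1.01786.
Starting from p₀ = 0.44000; update p ← p + (dp/dt)·Δt with the new parameters.
p: 0.44000 → 0.35222  (Δp = -0.08778)
p: 0.35222 → 0.31342  (Δp = -0.03880)
p: 0.31342 → 0.29128  (Δp = -0.02215)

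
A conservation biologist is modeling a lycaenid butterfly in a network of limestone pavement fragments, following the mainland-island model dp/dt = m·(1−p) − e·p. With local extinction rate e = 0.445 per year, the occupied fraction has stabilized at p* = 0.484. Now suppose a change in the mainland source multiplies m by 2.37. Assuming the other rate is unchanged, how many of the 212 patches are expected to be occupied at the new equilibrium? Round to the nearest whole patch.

146

Balance m(1−p*) = e·p* gives m = e·p*/(1−p*) = 0.445×0.48400/0.51600 = 0.41740.
New p* = m/(m+e) = 0.98924/(0.98924+0.44500) = 0.68973.
Expected occupied = 212 × 0.68973 = 146.22 ≈ 146.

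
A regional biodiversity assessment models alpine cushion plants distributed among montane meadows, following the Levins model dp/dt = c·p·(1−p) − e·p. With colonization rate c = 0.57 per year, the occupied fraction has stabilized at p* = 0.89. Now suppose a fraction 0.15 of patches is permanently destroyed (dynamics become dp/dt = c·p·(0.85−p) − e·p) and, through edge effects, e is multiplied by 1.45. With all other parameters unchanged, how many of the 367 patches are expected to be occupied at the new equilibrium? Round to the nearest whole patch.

253

Balance c(1−p*) = e gives e = 0.57×(1 − 0.89000) = 0.06270.
New p* = 0.85 − e/c = 0.85 − 0.09092/0.57000 = 0.69049.
Expected occupied = 367 × 0.69049 = 253.41 ≈ 253.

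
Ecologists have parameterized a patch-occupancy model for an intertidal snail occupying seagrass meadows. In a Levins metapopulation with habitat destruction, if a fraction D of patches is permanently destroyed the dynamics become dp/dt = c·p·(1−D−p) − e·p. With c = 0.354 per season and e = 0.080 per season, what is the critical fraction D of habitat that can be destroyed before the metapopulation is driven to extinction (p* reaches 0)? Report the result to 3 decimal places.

The nontrivial equilibrium is p* = (1−D) − e/c; extinction occurs when this hits zero.
So D_crit = 1 − e/c = 1 − 0.080/0.354 = 1 − 0.2260 = 0.7740.
This equals the undisturbed p*, a classic result of Lande's extension.

0.774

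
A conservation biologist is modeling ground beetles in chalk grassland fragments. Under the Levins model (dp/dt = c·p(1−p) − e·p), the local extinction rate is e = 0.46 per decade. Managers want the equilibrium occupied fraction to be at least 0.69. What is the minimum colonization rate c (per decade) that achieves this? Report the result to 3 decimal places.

p* = 1 − e/c ≥ 0.69 requires e/c ≤ 0.3100, i.e. c ≥ e/0.3100.
c_min = 0.46/0.3100 = 1.4839.

1.484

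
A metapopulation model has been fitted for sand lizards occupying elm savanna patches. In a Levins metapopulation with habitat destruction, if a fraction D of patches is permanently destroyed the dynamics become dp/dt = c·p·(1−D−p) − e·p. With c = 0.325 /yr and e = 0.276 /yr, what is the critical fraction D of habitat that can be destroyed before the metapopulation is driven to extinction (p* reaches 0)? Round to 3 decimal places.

The nontrivial equilibrium is p* = (1−D) − e/c; extinction occurs when this hits zero.
So D_crit = 1 − e/c = 1 − 0.276/0.325 = 1 − 0.8492 = 0.1508.
Note this equals the original equilibrium occupancy — the Levins extinction-debt result.

0.151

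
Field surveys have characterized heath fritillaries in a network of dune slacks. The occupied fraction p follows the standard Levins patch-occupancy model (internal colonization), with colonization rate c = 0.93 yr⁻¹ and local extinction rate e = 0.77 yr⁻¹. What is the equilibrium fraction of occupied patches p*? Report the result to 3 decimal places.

At equilibrium, colonization balances extinction: c·p*·(1−p*) = e·p*.
So p* = 1 − e/c = 1 − 0.77/0.93 = 1 − 0.8280 = 0.1720.

0.172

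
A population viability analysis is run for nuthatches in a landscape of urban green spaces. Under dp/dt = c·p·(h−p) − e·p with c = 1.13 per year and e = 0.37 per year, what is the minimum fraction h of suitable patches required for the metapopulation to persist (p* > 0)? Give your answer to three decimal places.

0.327

p* = h − e/c is positive only when h > e/c.
h_min = e/c = 0.37/1.13 = 0.3274.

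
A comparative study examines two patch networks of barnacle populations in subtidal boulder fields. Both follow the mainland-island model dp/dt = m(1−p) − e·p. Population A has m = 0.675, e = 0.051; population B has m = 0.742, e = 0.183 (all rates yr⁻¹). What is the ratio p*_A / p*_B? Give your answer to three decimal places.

1.159

A: p*_A = m/(m+e) = 0.675/0.7260 = 0.9298.
B: p*_B = 0.742/0.9250 = 0.8022.
p*_A / p*_B = 0.9298/0.8022 = 1.1591.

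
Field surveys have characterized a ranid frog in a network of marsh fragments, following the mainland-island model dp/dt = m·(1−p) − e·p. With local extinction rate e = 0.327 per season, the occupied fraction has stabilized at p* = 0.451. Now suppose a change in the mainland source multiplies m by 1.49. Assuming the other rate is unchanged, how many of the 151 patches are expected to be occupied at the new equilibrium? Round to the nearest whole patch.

Balance m(1−p*) = e·p* gives m = e·p*/(1−p*) = 0.327×0.45100/0.54900 = 0.26863.
New p* = m/(m+e) = 0.40026/(0.40026+0.32700) = 0.55037.
Expected occupied = 151 × 0.55037 = 83.11 ≈ 83.

83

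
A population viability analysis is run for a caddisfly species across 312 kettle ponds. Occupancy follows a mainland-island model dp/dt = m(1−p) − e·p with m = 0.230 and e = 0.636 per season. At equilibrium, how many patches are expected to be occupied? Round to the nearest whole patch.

83

p* = m/(m+e) = 0.230/0.8660 = 0.2656.
Expected occupied patches = N × p* = 312 × 0.2656 = 82.86 ≈ 83.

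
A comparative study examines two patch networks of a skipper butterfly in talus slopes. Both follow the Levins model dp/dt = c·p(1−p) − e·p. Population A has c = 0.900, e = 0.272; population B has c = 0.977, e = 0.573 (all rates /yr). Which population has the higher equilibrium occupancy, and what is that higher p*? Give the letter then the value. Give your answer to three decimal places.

A: p*_A = 1 − 0.272/0.900 = 0.6978.
B: p*_B = 1 − 0.573/0.977 = 0.4135.
A is higher at 0.6978.

A, 0.698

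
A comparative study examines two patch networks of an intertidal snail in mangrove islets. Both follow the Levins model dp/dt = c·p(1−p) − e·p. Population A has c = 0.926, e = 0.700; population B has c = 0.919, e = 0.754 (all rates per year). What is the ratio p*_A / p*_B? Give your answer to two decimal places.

1.36

A: p*_A = 1 − 0.700/0.926 = 0.2441.
B: p*_B = 1 − 0.754/0.919 = 0.1795.
p*_A / p*_B = 0.2441/0.1795 = 1.3593.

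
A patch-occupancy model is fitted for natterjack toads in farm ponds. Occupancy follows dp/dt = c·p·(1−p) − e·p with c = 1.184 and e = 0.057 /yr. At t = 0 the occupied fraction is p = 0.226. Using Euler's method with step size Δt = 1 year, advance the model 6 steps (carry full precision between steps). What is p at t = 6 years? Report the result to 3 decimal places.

0.952

Update rule: p ← p + [c·p·(1−p) − e·p]·Δt with Δt = 1.
p: 0.22600 → 0.42023  (Δp = +0.19423)
p: 0.42023 → 0.68474  (Δp = +0.26451)
p: 0.68474 → 0.90130  (Δp = +0.21656)
p: 0.90130 → 0.95525  (Δp = +0.05395)
p: 0.95525 → 0.95141  (Δp = -0.00384)
p: 0.95141 → 0.95191  (Δp = +0.00050)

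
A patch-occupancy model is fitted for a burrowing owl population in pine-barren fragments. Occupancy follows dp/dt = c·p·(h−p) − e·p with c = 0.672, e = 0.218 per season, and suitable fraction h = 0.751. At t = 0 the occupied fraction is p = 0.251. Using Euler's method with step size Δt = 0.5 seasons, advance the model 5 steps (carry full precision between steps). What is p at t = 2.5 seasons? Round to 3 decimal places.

Update rule: p ← p + [c·p·(h−p) − e·p]·Δt with Δt = 0.5.
  1  |  dp/dt·Δt = +0.014809  |  p_1 = 0.265809
  2  |  dp/dt·Δt = +0.014360  |  p_2 = 0.280169
  3  |  dp/dt·Δt = +0.013784  |  p_3 = 0.293953
  4  |  dp/dt·Δt = +0.013101  |  p_4 = 0.307054
  5  |  dp/dt·Δt = +0.012333  |  p_5 = 0.319387

0.319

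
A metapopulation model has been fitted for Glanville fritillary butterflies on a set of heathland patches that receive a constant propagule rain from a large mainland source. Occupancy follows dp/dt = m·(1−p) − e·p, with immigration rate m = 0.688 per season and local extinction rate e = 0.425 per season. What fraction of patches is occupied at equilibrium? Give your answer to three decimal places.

0.618

At equilibrium the propagule rain into empty patches balances local extinction: m(1−p*) = e·p*.
p* = m/(m+e) = 0.688/(0.688+0.425) = 0.688/1.1130 = 0.6181.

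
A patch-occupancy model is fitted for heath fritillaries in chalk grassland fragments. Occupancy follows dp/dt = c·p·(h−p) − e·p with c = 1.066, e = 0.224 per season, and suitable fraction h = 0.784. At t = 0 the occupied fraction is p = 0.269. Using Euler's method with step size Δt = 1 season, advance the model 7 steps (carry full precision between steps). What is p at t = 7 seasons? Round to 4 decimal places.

Update rule: p ← p + [c·p·(h−p) − e·p]·Δt with Δt = 1.
  1  |  dp/dt·Δt = +0.087422  |  p_1 = 0.356422
  2  |  dp/dt·Δt = +0.082618  |  p_2 = 0.439040
  3  |  dp/dt·Δt = +0.063102  |  p_3 = 0.502142
  4  |  dp/dt·Δt = +0.038394  |  p_4 = 0.540536
  5  |  dp/dt·Δt = +0.019207  |  p_5 = 0.559743
  6  |  dp/dt·Δt = +0.008429  |  p_6 = 0.568171
  7  |  dp/dt·Δt = +0.003451  |  p_7 = 0.571622

0.5716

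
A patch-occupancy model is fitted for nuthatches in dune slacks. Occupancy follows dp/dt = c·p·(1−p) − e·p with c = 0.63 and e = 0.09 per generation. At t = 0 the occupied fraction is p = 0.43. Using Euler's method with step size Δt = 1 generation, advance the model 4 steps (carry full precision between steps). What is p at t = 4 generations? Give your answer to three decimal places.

Update rule: p ← p + [c·p·(1−p) − e·p]·Δt with Δt = 1.
p: 0.43000 → 0.54571  (Δp = +0.11571)
p: 0.54571 → 0.65278  (Δp = +0.10707)
p: 0.65278 → 0.73683  (Δp = +0.08404)
p: 0.73683 → 0.79268  (Δp = +0.05585)

0.793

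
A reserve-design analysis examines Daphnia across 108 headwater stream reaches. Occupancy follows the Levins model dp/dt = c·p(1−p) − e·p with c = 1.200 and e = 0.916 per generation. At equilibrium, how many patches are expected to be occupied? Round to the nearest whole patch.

26

p* = 1 − e/c = 1 − 0.916/1.200 = 0.2367.
Expected occupied patches = N × p* = 108 × 0.2367 = 25.56 ≈ 26.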